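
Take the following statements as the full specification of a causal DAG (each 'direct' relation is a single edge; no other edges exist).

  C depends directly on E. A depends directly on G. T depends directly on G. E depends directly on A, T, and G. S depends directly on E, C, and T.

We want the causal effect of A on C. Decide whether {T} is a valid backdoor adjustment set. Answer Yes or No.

No

Backdoor paths from A to C (paths whose first edge points into A):
  P1: A <- G -> T -> E -> C
  P2: A <- G -> T -> E -> S <- C
  P3: A <- G -> T -> S <- E -> C
  P4: A <- G -> T -> S <- C
  P5: A <- G -> E <- T -> S <- C
  P6: A <- G -> E -> C
  P7: A <- G -> E -> S <- C
Condition 1 (no descendant of A in the set): holds — descendants of A are {C, E, S}; none are in {T}.
Condition 2 (every backdoor path blocked by {T}):
  P1: blocked at chain node T ∈ conditioning set.
  P2: blocked at chain node T ∈ conditioning set.
  P3: blocked at chain node T ∈ conditioning set.
  P4: blocked at chain node T ∈ conditioning set.
  P5: blocked at collider E (neither it nor any descendant is in the conditioning set).
  P6: open — no interior node is in the conditioning set.
  P7: blocked at collider S (neither it nor any descendant is in the conditioning set).
{T} does not satisfy the backdoor criterion.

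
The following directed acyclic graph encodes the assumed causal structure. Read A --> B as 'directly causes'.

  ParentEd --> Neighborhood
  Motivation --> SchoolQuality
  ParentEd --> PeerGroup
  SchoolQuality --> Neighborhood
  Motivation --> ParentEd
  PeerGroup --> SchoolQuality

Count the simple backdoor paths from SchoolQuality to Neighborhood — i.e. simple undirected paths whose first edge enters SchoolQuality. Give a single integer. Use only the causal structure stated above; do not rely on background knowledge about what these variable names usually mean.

2

A backdoor path from SchoolQuality to Neighborhood is any simple undirected path whose first edge points into SchoolQuality (i.e. leaves SchoolQuality via a parent).
Parents of SchoolQuality: {Motivation, PeerGroup}.
Enumerating:
  P1: SchoolQuality <- Motivation -> ParentEd -> Neighborhood
  P2: SchoolQuality <- PeerGroup <- ParentEd -> Neighborhood
That exhausts the simple backdoor paths. Count: 2.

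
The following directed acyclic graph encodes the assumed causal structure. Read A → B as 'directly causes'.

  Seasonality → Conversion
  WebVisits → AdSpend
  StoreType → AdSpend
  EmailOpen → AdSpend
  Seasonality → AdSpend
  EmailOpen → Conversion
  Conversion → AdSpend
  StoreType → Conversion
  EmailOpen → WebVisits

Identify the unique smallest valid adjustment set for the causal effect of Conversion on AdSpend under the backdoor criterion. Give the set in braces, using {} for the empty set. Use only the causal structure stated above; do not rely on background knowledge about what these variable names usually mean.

Variables eligible for adjustment (non-descendants of Conversion, excluding Conversion and AdSpend): {EmailOpen, Seasonality, StoreType, WebVisits}.
Backdoor paths from Conversion to AdSpend:
  P1: Conversion <- StoreType -> AdSpend
  P2: Conversion <- EmailOpen -> WebVisits -> AdSpend
  P3: Conversion <- EmailOpen -> AdSpend
  P4: Conversion <- Seasonality -> AdSpend
The empty set is not sufficient: P1 (Conversion <- StoreType -> AdSpend) has no collider blocking it and no conditioned non-collider, so it is open.
Try {EmailOpen, Seasonality, StoreType}:
  P1: blocked at fork node StoreType ∈ conditioning set.
  P2: blocked at fork node EmailOpen ∈ conditioning set.
  P3: blocked at fork node EmailOpen ∈ conditioning set.
  P4: blocked at fork node Seasonality ∈ conditioning set.
{EmailOpen, Seasonality, StoreType} contains no descendant of Conversion and blocks every backdoor path.
Every element of {EmailOpen, Seasonality, StoreType} is needed (dropping EmailOpen leaves P2 open; dropping Seasonality leaves P4 open; dropping StoreType leaves P1 open), so no proper subset is valid.
Among all size-3 subsets of the eligible variables, only {EmailOpen, Seasonality, StoreType} blocks every backdoor path, so it is the unique smallest valid adjustment set.

{EmailOpen, Seasonality, StoreType}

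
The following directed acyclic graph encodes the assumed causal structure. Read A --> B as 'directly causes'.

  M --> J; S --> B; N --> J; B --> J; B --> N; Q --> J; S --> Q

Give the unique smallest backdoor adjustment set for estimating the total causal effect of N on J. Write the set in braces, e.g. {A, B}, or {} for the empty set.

Variables eligible for adjustment (non-descendants of N, excluding N and J): {B, M, Q, S}.
Backdoor paths from N to J:
  P1: N <- B <- S -> Q -> J
  P2: N <- B -> J
The empty set is not sufficient: P1 (N <- B <- S -> Q -> J) has no collider blocking it and no conditioned non-collider, so it is open.
Try {B}:
  P1: blocked at chain node B ∈ conditioning set.
  P2: blocked at fork node B ∈ conditioning set.
{B} contains no descendant of N and blocks every backdoor path.
No other singleton works — e.g. {S} leaves P2 open — so {B} is the unique smallest valid adjustment set.

{B}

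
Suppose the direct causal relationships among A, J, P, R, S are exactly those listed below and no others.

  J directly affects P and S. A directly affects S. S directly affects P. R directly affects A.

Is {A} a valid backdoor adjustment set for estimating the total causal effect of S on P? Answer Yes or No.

No

Backdoor paths from S to P (paths whose first edge points into S):
  P1: S <- J -> P
Condition 1 (no descendant of S in the set): holds — descendants of S are {P}; none are in {A}.
Condition 2 (every backdoor path blocked by {A}):
  P1: open — no interior node is in the conditioning set.
{A} does not satisfy the backdoor criterion.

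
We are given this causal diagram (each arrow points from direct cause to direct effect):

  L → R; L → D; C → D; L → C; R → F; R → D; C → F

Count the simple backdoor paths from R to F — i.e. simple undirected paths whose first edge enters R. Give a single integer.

2

A backdoor path from R to F is any simple undirected path whose first edge points into R (i.e. leaves R via a parent).
Parents of R: {L}.
Enumerating:
  P1: R <- L -> C -> F
  P2: R <- L -> D <- C -> F
That exhausts the simple backdoor paths. Count: 2.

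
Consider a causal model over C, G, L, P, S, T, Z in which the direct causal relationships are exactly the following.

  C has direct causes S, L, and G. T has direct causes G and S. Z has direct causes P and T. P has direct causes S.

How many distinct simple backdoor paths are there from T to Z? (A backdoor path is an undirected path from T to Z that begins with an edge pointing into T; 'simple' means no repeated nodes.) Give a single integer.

A backdoor path from T to Z is any simple undirected path whose first edge points into T (i.e. leaves T via a parent).
Parents of T: {G, S}.
Enumerating:
  P1: T <- S -> P -> Z
  P2: T <- G -> C <- S -> P -> Z
That exhausts the simple backdoor paths. Count: 2.

2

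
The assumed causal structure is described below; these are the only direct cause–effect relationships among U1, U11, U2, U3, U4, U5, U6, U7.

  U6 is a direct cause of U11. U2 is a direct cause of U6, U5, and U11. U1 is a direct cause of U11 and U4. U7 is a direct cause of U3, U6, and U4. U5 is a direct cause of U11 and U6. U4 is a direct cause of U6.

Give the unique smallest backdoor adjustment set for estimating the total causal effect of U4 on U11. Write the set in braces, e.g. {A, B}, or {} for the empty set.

{U1, U7}

Variables eligible for adjustment (non-descendants of U4, excluding U4 and U11): {U1, U2, U3, U5, U7}.
Backdoor paths from U4 to U11:
  P1: U4 <- U1 -> U11
  P2: U4 <- U7 -> U6 <- U2 -> U5 -> U11
  P3: U4 <- U7 -> U6 <- U2 -> U11
  P4: U4 <- U7 -> U6 <- U5 <- U2 -> U11
  P5: U4 <- U7 -> U6 <- U5 -> U11
  P6: U4 <- U7 -> U6 -> U11
The empty set is not sufficient: P1 (U4 <- U1 -> U11) has no collider blocking it and no conditioned non-collider, so it is open.
Try {U1, U7}:
  P1: blocked at fork node U1 ∈ conditioning set.
  P2: blocked at fork node U7 ∈ conditioning set.
  P3: blocked at fork node U7 ∈ conditioning set.
  P4: blocked at fork node U7 ∈ conditioning set.
  P5: blocked at fork node U7 ∈ conditioning set.
  P6: blocked at fork node U7 ∈ conditioning set.
{U1, U7} contains no descendant of U4 and blocks every backdoor path.
Every element of {U1, U7} is needed (dropping U1 leaves P1 open; dropping U7 leaves P6 open), so no proper subset is valid.
Among all size-2 subsets of the eligible variables, only {U1, U7} blocks every backdoor path, so it is the unique smallest valid adjustment set.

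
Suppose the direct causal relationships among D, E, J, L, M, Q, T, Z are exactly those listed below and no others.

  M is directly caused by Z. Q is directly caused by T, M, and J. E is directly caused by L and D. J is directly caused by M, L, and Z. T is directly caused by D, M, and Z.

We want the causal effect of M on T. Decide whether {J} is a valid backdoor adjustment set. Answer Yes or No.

No

Backdoor paths from M to T (paths whose first edge points into M):
  P1: M <- Z -> T
  P2: M <- Z -> J <- L -> E <- D -> T
  P3: M <- Z -> J -> Q <- T
Condition 1 (no descendant of M in the set): FAILS — J is a descendant of M.
Condition 2 (every backdoor path blocked by {J}):
  P1: open — no interior node is in the conditioning set.
  P2: blocked at collider E (neither it nor any descendant is in the conditioning set).
  P3: blocked at chain node J ∈ conditioning set.
{J} does not satisfy the backdoor criterion.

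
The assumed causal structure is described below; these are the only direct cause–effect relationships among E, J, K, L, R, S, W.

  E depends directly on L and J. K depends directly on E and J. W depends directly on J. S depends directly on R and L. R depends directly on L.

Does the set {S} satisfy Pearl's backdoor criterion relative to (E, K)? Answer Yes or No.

Backdoor paths from E to K (paths whose first edge points into E):
  P1: E <- J -> K
Condition 1 (no descendant of E in the set): holds — descendants of E are {K}; none are in {S}.
Condition 2 (every backdoor path blocked by {S}):
  P1: open — no interior node is in the conditioning set.
{S} does not satisfy the backdoor criterion.

No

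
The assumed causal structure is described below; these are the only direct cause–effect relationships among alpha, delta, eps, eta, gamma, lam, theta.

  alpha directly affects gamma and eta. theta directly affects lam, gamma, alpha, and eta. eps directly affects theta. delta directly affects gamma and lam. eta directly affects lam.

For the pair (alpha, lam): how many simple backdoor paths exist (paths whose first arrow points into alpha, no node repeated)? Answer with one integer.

3

A backdoor path from alpha to lam is any simple undirected path whose first edge points into alpha (i.e. leaves alpha via a parent).
Parents of alpha: {theta}.
Enumerating:
  P1: alpha <- theta -> gamma <- delta -> lam
  P2: alpha <- theta -> eta -> lam
  P3: alpha <- theta -> lam
That exhausts the simple backdoor paths. Count: 3.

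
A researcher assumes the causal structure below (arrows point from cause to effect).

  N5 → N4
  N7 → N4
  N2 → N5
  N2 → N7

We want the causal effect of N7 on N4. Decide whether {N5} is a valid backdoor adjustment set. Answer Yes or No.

Yes

Backdoor paths from N7 to N4 (paths whose first edge points into N7):
  P1: N7 <- N2 -> N5 -> N4
Condition 1 (no descendant of N7 in the set): holds — descendants of N7 are {N4}; none are in {N5}.
Condition 2 (every backdoor path blocked by {N5}):
  P1: blocked at chain node N5 ∈ conditioning set.
{N5} satisfies the backdoor criterion.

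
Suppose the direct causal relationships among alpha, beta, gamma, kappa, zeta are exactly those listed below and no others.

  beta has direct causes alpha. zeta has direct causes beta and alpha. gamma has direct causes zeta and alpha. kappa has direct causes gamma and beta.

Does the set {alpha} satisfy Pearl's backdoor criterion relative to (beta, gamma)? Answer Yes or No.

Yes

Backdoor paths from beta to gamma (paths whose first edge points into beta):
  P1: beta <- alpha -> zeta -> gamma
  P2: beta <- alpha -> gamma
Condition 1 (no descendant of beta in the set): holds — descendants of beta are {gamma, kappa, zeta}; none are in {alpha}.
Condition 2 (every backdoor path blocked by {alpha}):
  P1: blocked at fork node alpha ∈ conditioning set.
  P2: blocked at fork node alpha ∈ conditioning set.
{alpha} satisfies the backdoor criterion.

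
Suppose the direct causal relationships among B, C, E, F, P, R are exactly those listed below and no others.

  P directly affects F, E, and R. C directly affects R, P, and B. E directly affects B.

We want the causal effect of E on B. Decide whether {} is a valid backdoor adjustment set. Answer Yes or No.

No

Backdoor paths from E to B (paths whose first edge points into E):
  P1: E <- P <- C -> B
  P2: E <- P -> R <- C -> B
Condition 1 (no descendant of E in the set): holds — descendants of E are {B}; none are in {}.
Condition 2 (every backdoor path blocked by {}):
  P1: open — no interior node is in the conditioning set.
  P2: blocked at collider R (neither it nor any descendant is in the conditioning set).
{} does not satisfy the backdoor criterion.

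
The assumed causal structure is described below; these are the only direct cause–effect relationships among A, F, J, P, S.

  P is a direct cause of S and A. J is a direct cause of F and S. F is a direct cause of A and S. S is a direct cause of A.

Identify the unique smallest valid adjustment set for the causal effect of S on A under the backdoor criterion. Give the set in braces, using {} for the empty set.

{F, P}

Variables eligible for adjustment (non-descendants of S, excluding S and A): {F, J, P}.
Backdoor paths from S to A:
  P1: S <- J -> F -> A
  P2: S <- F -> A
  P3: S <- P -> A
The empty set is not sufficient: P1 (S <- J -> F -> A) has no collider blocking it and no conditioned non-collider, so it is open.
Try {F, P}:
  P1: blocked at chain node F ∈ conditioning set.
  P2: blocked at fork node F ∈ conditioning set.
  P3: blocked at fork node P ∈ conditioning set.
{F, P} contains no descendant of S and blocks every backdoor path.
Every element of {F, P} is needed (dropping F leaves P1 open; dropping P leaves P3 open), so no proper subset is valid.
Among all size-2 subsets of the eligible variables, only {F, P} blocks every backdoor path, so it is the unique smallest valid adjustment set.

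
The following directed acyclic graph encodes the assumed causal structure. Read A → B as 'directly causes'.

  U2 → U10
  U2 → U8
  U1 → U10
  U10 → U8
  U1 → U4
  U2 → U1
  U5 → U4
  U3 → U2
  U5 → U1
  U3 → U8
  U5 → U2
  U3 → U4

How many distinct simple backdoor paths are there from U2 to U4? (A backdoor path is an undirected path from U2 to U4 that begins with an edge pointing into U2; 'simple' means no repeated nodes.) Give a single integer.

6

A backdoor path from U2 to U4 is any simple undirected path whose first edge points into U2 (i.e. leaves U2 via a parent).
Parents of U2: {U3, U5}.
Enumerating:
  P1: U2 <- U3 -> U8 <- U10 <- U1 <- U5 -> U4
  P2: U2 <- U3 -> U8 <- U10 <- U1 -> U4
  P3: U2 <- U3 -> U4
  P4: U2 <- U5 -> U1 -> U10 -> U8 <- U3 -> U4
  P5: U2 <- U5 -> U1 -> U4
  P6: U2 <- U5 -> U4
That exhausts the simple backdoor paths. Count: 6.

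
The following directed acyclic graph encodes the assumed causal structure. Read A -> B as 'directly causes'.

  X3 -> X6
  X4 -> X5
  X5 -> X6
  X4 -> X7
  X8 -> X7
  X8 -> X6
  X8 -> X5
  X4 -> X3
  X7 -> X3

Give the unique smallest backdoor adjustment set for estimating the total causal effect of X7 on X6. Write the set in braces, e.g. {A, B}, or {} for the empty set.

{X4, X8}

Variables eligible for adjustment (non-descendants of X7, excluding X7 and X6): {X4, X5, X8}.
Backdoor paths from X7 to X6:
  P1: X7 <- X8 -> X5 <- X4 -> X3 -> X6
  P2: X7 <- X8 -> X5 -> X6
  P3: X7 <- X8 -> X6
  P4: X7 <- X4 -> X5 <- X8 -> X6
  P5: X7 <- X4 -> X5 -> X6
  P6: X7 <- X4 -> X3 -> X6
The empty set is not sufficient: P2 (X7 <- X8 -> X5 -> X6) has no collider blocking it and no conditioned non-collider, so it is open.
Try {X4, X8}:
  P1: blocked at fork node X8 ∈ conditioning set.
  P2: blocked at fork node X8 ∈ conditioning set.
  P3: blocked at fork node X8 ∈ conditioning set.
  P4: blocked at fork node X4 ∈ conditioning set.
  P5: blocked at fork node X4 ∈ conditioning set.
  P6: blocked at fork node X4 ∈ conditioning set.
{X4, X8} contains no descendant of X7 and blocks every backdoor path.
Every element of {X4, X8} is needed (dropping X4 leaves P5 open; dropping X8 leaves P2 open), so no proper subset is valid.
Among all size-2 subsets of the eligible variables, only {X4, X8} blocks every backdoor path, so it is the unique smallest valid adjustment set.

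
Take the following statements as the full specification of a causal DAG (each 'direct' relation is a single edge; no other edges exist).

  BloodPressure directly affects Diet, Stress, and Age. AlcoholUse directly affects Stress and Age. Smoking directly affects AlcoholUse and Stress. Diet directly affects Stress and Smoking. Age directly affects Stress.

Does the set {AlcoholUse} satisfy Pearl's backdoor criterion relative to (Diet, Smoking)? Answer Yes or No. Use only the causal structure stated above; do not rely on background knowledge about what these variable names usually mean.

Backdoor paths from Diet to Smoking (paths whose first edge points into Diet):
  P1: Diet <- BloodPressure -> Age <- AlcoholUse <- Smoking
  P2: Diet <- BloodPressure -> Age <- AlcoholUse -> Stress <- Smoking
  P3: Diet <- BloodPressure -> Age -> Stress <- Smoking
  P4: Diet <- BloodPressure -> Age -> Stress <- AlcoholUse <- Smoking
  P5: Diet <- BloodPressure -> Stress <- Smoking
  P6: Diet <- BloodPressure -> Stress <- AlcoholUse <- Smoking
  P7: Diet <- BloodPressure -> Stress <- Age <- AlcoholUse <- Smoking
Condition 1 (no descendant of Diet in the set): FAILS — AlcoholUse is a descendant of Diet.
Condition 2 (every backdoor path blocked by {AlcoholUse}):
  P1: blocked at collider Age (neither it nor any descendant is in the conditioning set).
  P2: blocked at collider Age (neither it nor any descendant is in the conditioning set).
  P3: blocked at collider Stress (neither it nor any descendant is in the conditioning set).
  P4: blocked at collider Stress (neither it nor any descendant is in the conditioning set).
  P5: blocked at collider Stress (neither it nor any descendant is in the conditioning set).
  P6: blocked at collider Stress (neither it nor any descendant is in the conditioning set).
  P7: blocked at collider Stress (neither it nor any descendant is in the conditioning set).
{AlcoholUse} does not satisfy the backdoor criterion.

No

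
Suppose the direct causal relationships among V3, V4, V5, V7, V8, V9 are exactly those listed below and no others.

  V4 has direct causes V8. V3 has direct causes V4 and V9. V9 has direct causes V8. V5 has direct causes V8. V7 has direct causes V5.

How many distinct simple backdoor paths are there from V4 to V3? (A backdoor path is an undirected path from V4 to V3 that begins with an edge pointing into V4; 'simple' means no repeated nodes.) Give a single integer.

A backdoor path from V4 to V3 is any simple undirected path whose first edge points into V4 (i.e. leaves V4 via a parent).
Parents of V4: {V8}.
Enumerating:
  P1: V4 <- V8 -> V9 -> V3
That exhausts the simple backdoor paths. Count: 1.

1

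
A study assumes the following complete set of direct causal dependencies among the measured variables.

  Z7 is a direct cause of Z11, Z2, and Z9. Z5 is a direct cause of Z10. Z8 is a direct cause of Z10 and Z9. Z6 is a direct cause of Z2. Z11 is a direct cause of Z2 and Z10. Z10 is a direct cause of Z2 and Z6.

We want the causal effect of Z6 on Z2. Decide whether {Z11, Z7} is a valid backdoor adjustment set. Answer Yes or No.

Backdoor paths from Z6 to Z2 (paths whose first edge points into Z6):
  P1: Z6 <- Z10 <- Z8 -> Z9 <- Z7 -> Z11 -> Z2
  P2: Z6 <- Z10 <- Z8 -> Z9 <- Z7 -> Z2
  P3: Z6 <- Z10 <- Z11 <- Z7 -> Z2
  P4: Z6 <- Z10 <- Z11 -> Z2
  P5: Z6 <- Z10 -> Z2
Condition 1 (no descendant of Z6 in the set): holds — descendants of Z6 are {Z2}; none are in {Z11, Z7}.
Condition 2 (every backdoor path blocked by {Z11, Z7}):
  P1: blocked at collider Z9 (neither it nor any descendant is in the conditioning set).
  P2: blocked at collider Z9 (neither it nor any descendant is in the conditioning set).
  P3: blocked at chain node Z11 ∈ conditioning set.
  P4: blocked at fork node Z11 ∈ conditioning set.
  P5: open — no interior node is in the conditioning set.
{Z11, Z7} does not satisfy the backdoor criterion.

No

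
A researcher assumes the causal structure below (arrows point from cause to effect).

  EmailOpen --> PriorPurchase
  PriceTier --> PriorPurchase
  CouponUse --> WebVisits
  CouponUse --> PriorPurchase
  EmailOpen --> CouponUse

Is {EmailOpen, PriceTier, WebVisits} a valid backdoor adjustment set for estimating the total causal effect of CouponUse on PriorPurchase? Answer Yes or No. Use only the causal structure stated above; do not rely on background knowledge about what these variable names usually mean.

No

Backdoor paths from CouponUse to PriorPurchase (paths whose first edge points into CouponUse):
  P1: CouponUse <- EmailOpen -> PriorPurchase
Condition 1 (no descendant of CouponUse in the set): FAILS — WebVisits is a descendant of CouponUse.
Condition 2 (every backdoor path blocked by {EmailOpen, PriceTier, WebVisits}):
  P1: blocked at fork node EmailOpen ∈ conditioning set.
{EmailOpen, PriceTier, WebVisits} does not satisfy the backdoor criterion.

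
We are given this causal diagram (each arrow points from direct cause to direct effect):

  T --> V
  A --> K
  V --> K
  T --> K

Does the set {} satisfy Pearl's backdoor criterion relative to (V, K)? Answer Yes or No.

Backdoor paths from V to K (paths whose first edge points into V):
  P1: V <- T -> K
Condition 1 (no descendant of V in the set): holds — descendants of V are {K}; none are in {}.
Condition 2 (every backdoor path blocked by {}):
  P1: open — no interior node is in the conditioning set.
{} does not satisfy the backdoor criterion.

No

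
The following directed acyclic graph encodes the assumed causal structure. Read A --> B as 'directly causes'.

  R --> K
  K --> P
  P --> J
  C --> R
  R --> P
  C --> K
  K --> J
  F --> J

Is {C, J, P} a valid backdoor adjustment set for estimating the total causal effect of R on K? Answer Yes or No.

No

Backdoor paths from R to K (paths whose first edge points into R):
  P1: R <- C -> K
Condition 1 (no descendant of R in the set): FAILS — J and P are descendants of R.
Condition 2 (every backdoor path blocked by {C, J, P}):
  P1: blocked at fork node C ∈ conditioning set.
{C, J, P} does not satisfy the backdoor criterion.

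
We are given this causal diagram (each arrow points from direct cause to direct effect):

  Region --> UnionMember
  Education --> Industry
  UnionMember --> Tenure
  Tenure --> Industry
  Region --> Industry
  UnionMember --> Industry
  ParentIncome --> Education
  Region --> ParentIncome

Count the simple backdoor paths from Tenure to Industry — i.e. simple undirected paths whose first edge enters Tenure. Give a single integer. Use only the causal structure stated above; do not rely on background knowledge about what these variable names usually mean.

A backdoor path from Tenure to Industry is any simple undirected path whose first edge points into Tenure (i.e. leaves Tenure via a parent).
Parents of Tenure: {UnionMember}.
Enumerating:
  P1: Tenure <- UnionMember <- Region -> ParentIncome -> Education -> Industry
  P2: Tenure <- UnionMember <- Region -> Industry
  P3: Tenure <- UnionMember -> Industry
That exhausts the simple backdoor paths. Count: 3.

3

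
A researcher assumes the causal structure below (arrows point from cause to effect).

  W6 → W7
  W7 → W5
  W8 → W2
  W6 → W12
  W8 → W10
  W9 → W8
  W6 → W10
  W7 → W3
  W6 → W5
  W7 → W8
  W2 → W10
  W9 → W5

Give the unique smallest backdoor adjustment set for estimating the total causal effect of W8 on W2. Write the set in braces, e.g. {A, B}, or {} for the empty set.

{}

Variables eligible for adjustment (non-descendants of W8, excluding W8 and W2): {W12, W3, W5, W6, W7, W9}.
Backdoor paths from W8 to W2:
  P1: W8 <- W9 -> W5 <- W6 -> W10 <- W2
  P2: W8 <- W9 -> W5 <- W7 <- W6 -> W10 <- W2
  P3: W8 <- W7 <- W6 -> W10 <- W2
  P4: W8 <- W7 -> W5 <- W6 -> W10 <- W2
Each backdoor path contains an unconditioned collider, so every path is already blocked with the empty conditioning set:
  P1: blocked at collider W5 (neither it nor any descendant is in the conditioning set).
  P2: blocked at collider W5 (neither it nor any descendant is in the conditioning set).
  P3: blocked at collider W10 (neither it nor any descendant is in the conditioning set).
  P4: blocked at collider W5 (neither it nor any descendant is in the conditioning set).
The empty set is therefore the unique smallest valid set.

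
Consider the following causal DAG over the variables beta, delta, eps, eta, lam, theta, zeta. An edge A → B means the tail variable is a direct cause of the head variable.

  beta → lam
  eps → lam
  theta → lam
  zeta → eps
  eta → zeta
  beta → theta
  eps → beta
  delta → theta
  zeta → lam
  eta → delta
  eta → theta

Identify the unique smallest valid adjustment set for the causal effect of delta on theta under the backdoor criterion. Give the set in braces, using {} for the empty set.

Variables eligible for adjustment (non-descendants of delta, excluding delta and theta): {beta, eps, eta, zeta}.
Backdoor paths from delta to theta:
  P1: delta <- eta -> zeta -> eps -> beta -> theta
  P2: delta <- eta -> zeta -> eps -> beta -> lam <- theta
  P3: delta <- eta -> zeta -> eps -> lam <- beta -> theta
  P4: delta <- eta -> zeta -> eps -> lam <- theta
  P5: delta <- eta -> zeta -> lam <- eps -> beta -> theta
  P6: delta <- eta -> zeta -> lam <- beta -> theta
  P7: delta <- eta -> zeta -> lam <- theta
  P8: delta <- eta -> theta
The empty set is not sufficient: P1 (delta <- eta -> zeta -> eps -> beta -> theta) has no collider blocking it and no conditioned non-collider, so it is open.
Try {eta}:
  P1: blocked at fork node eta ∈ conditioning set.
  P2: blocked at fork node eta ∈ conditioning set.
  P3: blocked at fork node eta ∈ conditioning set.
  P4: blocked at fork node eta ∈ conditioning set.
  P5: blocked at fork node eta ∈ conditioning set.
  P6: blocked at fork node eta ∈ conditioning set.
  P7: blocked at fork node eta ∈ conditioning set.
  P8: blocked at fork node eta ∈ conditioning set.
{eta} contains no descendant of delta and blocks every backdoor path.
No other singleton works — e.g. {zeta} leaves P8 open — so {eta} is the unique smallest valid adjustment set.

{eta}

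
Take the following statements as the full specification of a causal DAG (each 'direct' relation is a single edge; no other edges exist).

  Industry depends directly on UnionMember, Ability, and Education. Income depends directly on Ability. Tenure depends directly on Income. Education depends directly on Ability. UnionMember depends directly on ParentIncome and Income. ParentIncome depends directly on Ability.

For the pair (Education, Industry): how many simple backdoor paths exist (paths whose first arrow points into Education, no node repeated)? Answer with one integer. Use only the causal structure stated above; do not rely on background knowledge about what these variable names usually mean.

3

A backdoor path from Education to Industry is any simple undirected path whose first edge points into Education (i.e. leaves Education via a parent).
Parents of Education: {Ability}.
Enumerating:
  P1: Education <- Ability -> Income -> UnionMember -> Industry
  P2: Education <- Ability -> ParentIncome -> UnionMember -> Industry
  P3: Education <- Ability -> Industry
That exhausts the simple backdoor paths. Count: 3.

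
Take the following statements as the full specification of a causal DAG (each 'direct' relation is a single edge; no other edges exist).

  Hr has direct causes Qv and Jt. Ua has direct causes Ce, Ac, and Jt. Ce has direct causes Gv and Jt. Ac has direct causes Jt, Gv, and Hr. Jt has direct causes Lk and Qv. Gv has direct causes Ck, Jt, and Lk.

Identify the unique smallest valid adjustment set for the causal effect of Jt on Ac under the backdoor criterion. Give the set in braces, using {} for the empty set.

Variables eligible for adjustment (non-descendants of Jt, excluding Jt and Ac): {Ck, Lk, Qv}.
Backdoor paths from Jt to Ac:
  P1: Jt <- Lk -> Gv -> Ce -> Ua <- Ac
  P2: Jt <- Lk -> Gv -> Ac
  P3: Jt <- Qv -> Hr -> Ac
The empty set is not sufficient: P2 (Jt <- Lk -> Gv -> Ac) has no collider blocking it and no conditioned non-collider, so it is open.
Try {Lk, Qv}:
  P1: blocked at fork node Lk ∈ conditioning set.
  P2: blocked at fork node Lk ∈ conditioning set.
  P3: blocked at fork node Qv ∈ conditioning set.
{Lk, Qv} contains no descendant of Jt and blocks every backdoor path.
Every element of {Lk, Qv} is needed (dropping Lk leaves P2 open; dropping Qv leaves P3 open), so no proper subset is valid.
Among all size-2 subsets of the eligible variables, only {Lk, Qv} blocks every backdoor path, so it is the unique smallest valid adjustment set.

{Lk, Qv}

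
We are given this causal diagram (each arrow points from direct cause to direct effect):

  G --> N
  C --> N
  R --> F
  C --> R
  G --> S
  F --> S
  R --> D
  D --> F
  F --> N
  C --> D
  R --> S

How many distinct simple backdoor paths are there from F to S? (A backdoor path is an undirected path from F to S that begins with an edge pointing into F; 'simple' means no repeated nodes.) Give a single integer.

A backdoor path from F to S is any simple undirected path whose first edge points into F (i.e. leaves F via a parent).
Parents of F: {D, R}.
Enumerating:
  P1: F <- R <- C -> N <- G -> S
  P2: F <- R -> D <- C -> N <- G -> S
  P3: F <- R -> S
  P4: F <- D <- C -> R -> S
  P5: F <- D <- C -> N <- G -> S
  P6: F <- D <- R <- C -> N <- G -> S
  P7: F <- D <- R -> S
That exhausts the simple backdoor paths. Count: 7.

7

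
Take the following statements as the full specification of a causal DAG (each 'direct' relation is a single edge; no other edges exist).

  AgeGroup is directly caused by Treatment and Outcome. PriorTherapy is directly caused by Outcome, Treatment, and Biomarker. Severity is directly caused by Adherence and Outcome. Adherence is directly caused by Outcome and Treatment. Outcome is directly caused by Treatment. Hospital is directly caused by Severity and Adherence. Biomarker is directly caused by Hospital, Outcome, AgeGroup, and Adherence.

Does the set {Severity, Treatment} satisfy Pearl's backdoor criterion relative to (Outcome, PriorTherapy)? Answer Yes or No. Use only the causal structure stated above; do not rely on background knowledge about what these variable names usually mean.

No

Backdoor paths from Outcome to PriorTherapy (paths whose first edge points into Outcome):
  P1: Outcome <- Treatment -> AgeGroup -> Biomarker -> PriorTherapy
  P2: Outcome <- Treatment -> Adherence -> Severity -> Hospital -> Biomarker -> PriorTherapy
  P3: Outcome <- Treatment -> Adherence -> Hospital -> Biomarker -> PriorTherapy
  P4: Outcome <- Treatment -> Adherence -> Biomarker -> PriorTherapy
  P5: Outcome <- Treatment -> PriorTherapy
Condition 1 (no descendant of Outcome in the set): FAILS — Severity is a descendant of Outcome.
Condition 2 (every backdoor path blocked by {Severity, Treatment}):
  P1: blocked at fork node Treatment ∈ conditioning set.
  P2: blocked at fork node Treatment ∈ conditioning set.
  P3: blocked at fork node Treatment ∈ conditioning set.
  P4: blocked at fork node Treatment ∈ conditioning set.
  P5: blocked at fork node Treatment ∈ conditioning set.
{Severity, Treatment} does not satisfy the backdoor criterion.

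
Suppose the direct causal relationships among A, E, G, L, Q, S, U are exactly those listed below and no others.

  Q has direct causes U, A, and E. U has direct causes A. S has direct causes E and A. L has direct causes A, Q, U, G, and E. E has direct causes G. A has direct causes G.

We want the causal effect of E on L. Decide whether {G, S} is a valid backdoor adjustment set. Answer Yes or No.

No

Backdoor paths from E to L (paths whose first edge points into E):
  P1: E <- G -> A -> U -> Q -> L
  P2: E <- G -> A -> U -> L
  P3: E <- G -> A -> Q <- U -> L
  P4: E <- G -> A -> Q -> L
  P5: E <- G -> A -> L
  P6: E <- G -> L
Condition 1 (no descendant of E in the set): FAILS — S is a descendant of E.
Condition 2 (every backdoor path blocked by {G, S}):
  P1: blocked at fork node G ∈ conditioning set.
  P2: blocked at fork node G ∈ conditioning set.
  P3: blocked at fork node G ∈ conditioning set.
  P4: blocked at fork node G ∈ conditioning set.
  P5: blocked at fork node G ∈ conditioning set.
  P6: blocked at fork node G ∈ conditioning set.
{G, S} does not satisfy the backdoor criterion.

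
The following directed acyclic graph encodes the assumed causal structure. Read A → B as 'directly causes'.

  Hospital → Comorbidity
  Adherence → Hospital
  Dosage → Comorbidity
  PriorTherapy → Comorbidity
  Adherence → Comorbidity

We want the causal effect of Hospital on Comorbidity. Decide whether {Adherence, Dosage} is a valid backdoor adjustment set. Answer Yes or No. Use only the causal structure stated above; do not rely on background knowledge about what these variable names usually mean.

Yes

Backdoor paths from Hospital to Comorbidity (paths whose first edge points into Hospital):
  P1: Hospital <- Adherence -> Comorbidity
Condition 1 (no descendant of Hospital in the set): holds — descendants of Hospital are {Comorbidity}; none are in {Adherence, Dosage}.
Condition 2 (every backdoor path blocked by {Adherence, Dosage}):
  P1: blocked at fork node Adherence ∈ conditioning set.
{Adherence, Dosage} satisfies the backdoor criterion.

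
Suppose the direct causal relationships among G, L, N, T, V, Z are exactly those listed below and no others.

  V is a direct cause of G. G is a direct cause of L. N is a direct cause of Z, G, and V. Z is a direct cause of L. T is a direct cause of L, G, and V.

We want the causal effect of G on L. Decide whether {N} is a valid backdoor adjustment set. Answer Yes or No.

No

Backdoor paths from G to L (paths whose first edge points into G):
  P1: G <- T -> V <- N -> Z -> L
  P2: G <- T -> L
  P3: G <- N -> V <- T -> L
  P4: G <- N -> Z -> L
  P5: G <- V <- T -> L
  P6: G <- V <- N -> Z -> L
Condition 1 (no descendant of G in the set): holds — descendants of G are {L}; none are in {N}.
Condition 2 (every backdoor path blocked by {N}):
  P1: blocked at collider V (neither it nor any descendant is in the conditioning set).
  P2: open — no interior node is in the conditioning set.
  P3: blocked at fork node N ∈ conditioning set.
  P4: blocked at fork node N ∈ conditioning set.
  P5: open — no interior node is in the conditioning set.
  P6: blocked at fork node N ∈ conditioning set.
{N} does not satisfy the backdoor criterion.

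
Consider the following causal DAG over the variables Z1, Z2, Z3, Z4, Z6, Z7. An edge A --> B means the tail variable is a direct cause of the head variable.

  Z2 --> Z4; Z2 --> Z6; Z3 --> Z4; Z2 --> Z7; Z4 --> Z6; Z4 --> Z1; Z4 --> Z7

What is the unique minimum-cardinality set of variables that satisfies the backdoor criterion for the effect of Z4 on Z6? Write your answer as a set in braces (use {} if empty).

Variables eligible for adjustment (non-descendants of Z4, excluding Z4 and Z6): {Z2, Z3}.
Backdoor paths from Z4 to Z6:
  P1: Z4 <- Z2 -> Z6
The empty set is not sufficient: P1 (Z4 <- Z2 -> Z6) has no collider blocking it and no conditioned non-collider, so it is open.
Try {Z2}:
  P1: blocked at fork node Z2 ∈ conditioning set.
{Z2} contains no descendant of Z4 and blocks every backdoor path.
No other singleton works — e.g. {Z3} leaves P1 open — so {Z2} is the unique smallest valid adjustment set.

{Z2}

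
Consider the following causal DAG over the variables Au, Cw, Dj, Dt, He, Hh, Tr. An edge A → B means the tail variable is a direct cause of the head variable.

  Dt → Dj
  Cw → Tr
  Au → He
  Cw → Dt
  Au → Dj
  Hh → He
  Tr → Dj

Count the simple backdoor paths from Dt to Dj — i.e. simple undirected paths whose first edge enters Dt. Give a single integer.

1

A backdoor path from Dt to Dj is any simple undirected path whose first edge points into Dt (i.e. leaves Dt via a parent).
Parents of Dt: {Cw}.
Enumerating:
  P1: Dt <- Cw -> Tr -> Dj
That exhausts the simple backdoor paths. Count: 1.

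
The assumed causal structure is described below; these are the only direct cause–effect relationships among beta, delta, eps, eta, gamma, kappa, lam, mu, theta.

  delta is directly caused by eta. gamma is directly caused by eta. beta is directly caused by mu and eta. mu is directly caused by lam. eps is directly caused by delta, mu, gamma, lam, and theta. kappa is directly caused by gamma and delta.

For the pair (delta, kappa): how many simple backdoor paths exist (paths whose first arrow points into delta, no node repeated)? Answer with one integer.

3

A backdoor path from delta to kappa is any simple undirected path whose first edge points into delta (i.e. leaves delta via a parent).
Parents of delta: {eta}.
Enumerating:
  P1: delta <- eta -> gamma -> kappa
  P2: delta <- eta -> beta <- mu <- lam -> eps <- gamma -> kappa
  P3: delta <- eta -> beta <- mu -> eps <- gamma -> kappa
That exhausts the simple backdoor paths. Count: 3.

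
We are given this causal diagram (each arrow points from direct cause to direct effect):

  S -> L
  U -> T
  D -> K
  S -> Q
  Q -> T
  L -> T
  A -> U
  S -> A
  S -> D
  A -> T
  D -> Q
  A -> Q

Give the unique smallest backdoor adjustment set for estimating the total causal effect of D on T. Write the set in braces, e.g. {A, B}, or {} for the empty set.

Variables eligible for adjustment (non-descendants of D, excluding D and T): {A, L, S, U}.
Backdoor paths from D to T:
  P1: D <- S -> A -> Q -> T
  P2: D <- S -> A -> U -> T
  P3: D <- S -> A -> T
  P4: D <- S -> L -> T
  P5: D <- S -> Q <- A -> U -> T
  P6: D <- S -> Q <- A -> T
  P7: D <- S -> Q -> T
The empty set is not sufficient: P1 (D <- S -> A -> Q -> T) has no collider blocking it and no conditioned non-collider, so it is open.
Try {S}:
  P1: blocked at fork node S ∈ conditioning set.
  P2: blocked at fork node S ∈ conditioning set.
  P3: blocked at fork node S ∈ conditioning set.
  P4: blocked at fork node S ∈ conditioning set.
  P5: blocked at fork node S ∈ conditioning set.
  P6: blocked at fork node S ∈ conditioning set.
  P7: blocked at fork node S ∈ conditioning set.
{S} contains no descendant of D and blocks every backdoor path.
No other singleton works — e.g. {A} leaves P4 open — so {S} is the unique smallest valid adjustment set.

{S}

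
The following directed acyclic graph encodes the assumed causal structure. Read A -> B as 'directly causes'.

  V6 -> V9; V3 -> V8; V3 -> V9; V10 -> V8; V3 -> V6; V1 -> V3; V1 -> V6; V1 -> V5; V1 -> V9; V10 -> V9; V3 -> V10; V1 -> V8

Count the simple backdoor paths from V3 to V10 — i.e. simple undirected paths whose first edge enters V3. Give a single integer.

3

A backdoor path from V3 to V10 is any simple undirected path whose first edge points into V3 (i.e. leaves V3 via a parent).
Parents of V3: {V1}.
Enumerating:
  P1: V3 <- V1 -> V6 -> V9 <- V10
  P2: V3 <- V1 -> V8 <- V10
  P3: V3 <- V1 -> V9 <- V10
That exhausts the simple backdoor paths. Count: 3.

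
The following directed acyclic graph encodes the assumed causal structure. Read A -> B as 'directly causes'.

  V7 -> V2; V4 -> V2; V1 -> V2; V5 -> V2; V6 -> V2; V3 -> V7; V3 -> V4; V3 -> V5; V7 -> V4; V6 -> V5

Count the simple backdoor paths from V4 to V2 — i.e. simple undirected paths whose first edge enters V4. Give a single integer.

6

A backdoor path from V4 to V2 is any simple undirected path whose first edge points into V4 (i.e. leaves V4 via a parent).
Parents of V4: {V3, V7}.
Enumerating:
  P1: V4 <- V3 -> V7 -> V2
  P2: V4 <- V3 -> V5 <- V6 -> V2
  P3: V4 <- V3 -> V5 -> V2
  P4: V4 <- V7 <- V3 -> V5 <- V6 -> V2
  P5: V4 <- V7 <- V3 -> V5 -> V2
  P6: V4 <- V7 -> V2
That exhausts the simple backdoor paths. Count: 6.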